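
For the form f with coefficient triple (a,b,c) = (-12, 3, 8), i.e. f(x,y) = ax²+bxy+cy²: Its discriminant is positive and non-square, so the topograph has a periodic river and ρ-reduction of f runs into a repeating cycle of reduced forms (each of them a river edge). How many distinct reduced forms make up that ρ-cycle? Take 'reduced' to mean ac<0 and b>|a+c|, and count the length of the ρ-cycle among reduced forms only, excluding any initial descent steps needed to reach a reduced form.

D = 393, ⌊√D⌋ = 19
descent: ρ → (8,13,-7)  [lands on river]
river: ρ → (-7,15,6)
river: ρ → (6,9,-13)
river: ρ → (-13,17,2)
river: ρ → (2,19,-4)
river: ρ → (-4,13,14)
river: ρ → (14,15,-3)
river: ρ → (-3,15,14)
river: ρ → (14,13,-4)
river: ρ → (-4,19,2)
river: ρ → (2,17,-13)
river: ρ → (-13,9,6)
river: ρ → (6,15,-7)
river: ρ → (-7,13,8)
river: ρ → (8,19,-1)
river: ρ → (-1,19,8)
ρ-cycle length = 16 (tail of 1 descent step not counted)

16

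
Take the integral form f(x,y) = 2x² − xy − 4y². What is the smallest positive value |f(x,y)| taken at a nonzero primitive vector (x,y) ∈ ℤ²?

descent: ρ → (-4,1,2)
descent: ρ → (2,3,-3)  [lands on river]
river: ρ → (-3,3,2)
river: ρ → (2,5,-1)
river: ρ → (-1,5,2)
closes: descent 2, river 4
min |a| on river = 1

1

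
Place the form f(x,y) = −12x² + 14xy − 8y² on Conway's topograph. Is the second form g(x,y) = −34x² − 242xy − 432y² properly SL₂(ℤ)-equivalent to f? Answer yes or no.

D₁ = -188, D₂ = -188
f is negative-definite; reduce −f:
−f: translate: b→10 (≡-14 mod 24), so (12,-14,8)→(12,10,6)
−f: flip: (12,10,6)→(6,-10,12)
−f: translate: b→2 (≡-10 mod 12), so (6,-10,12)→(6,2,8)
−f: reduced (well bottom): (6,2,8) with a≤c, −a<b≤a
flip sign back: reduced form of f is (-6,-2,-8)
g is negative-definite; reduce −g:
−g: translate: b→-30 (≡242 mod 68), so (34,242,432)→(34,-30,8)
−g: flip: (34,-30,8)→(8,30,34)
−g: translate: b→-2 (≡30 mod 16), so (8,30,34)→(8,-2,6)
−g: flip: (8,-2,6)→(6,2,8)
−g: reduced (well bottom): (6,2,8) with a≤c, −a<b≤a
flip sign back: reduced form of g is (-6,-2,-8)
reduced forms (-6, -2, -8) vs (-6, -2, -8) ⇒ equivalent

yes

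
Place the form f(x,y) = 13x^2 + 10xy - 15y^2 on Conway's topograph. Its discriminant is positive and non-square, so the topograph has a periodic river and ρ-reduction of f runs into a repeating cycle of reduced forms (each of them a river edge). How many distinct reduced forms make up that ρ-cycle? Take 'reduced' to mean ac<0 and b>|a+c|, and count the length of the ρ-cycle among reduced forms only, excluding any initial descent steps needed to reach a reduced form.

D = 880, ⌊√D⌋ = 29
river: ρ → (-15,20,8)
river: ρ → (8,28,-3)
river: ρ → (-3,26,17)
river: ρ → (17,8,-12)
river: ρ → (-12,16,13)
river: ρ → (13,10,-15)
ρ-cycle length = 6 (tail of 0 descent steps not counted)

6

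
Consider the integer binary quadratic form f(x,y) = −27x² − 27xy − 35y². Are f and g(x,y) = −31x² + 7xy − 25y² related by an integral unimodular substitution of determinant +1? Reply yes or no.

D₁ = -3051, D₂ = -3051
f is negative-definite; reduce −f:
−f: reduced (well bottom): (27,27,35) with a≤c, −a<b≤a
flip sign back: reduced form of f is (-27,-27,-35)
g is negative-definite; reduce −g:
−g: flip: (31,-7,25)→(25,7,31)
−g: reduced (well bottom): (25,7,31) with a≤c, −a<b≤a
flip sign back: reduced form of g is (-25,-7,-31)
reduced forms (-27, -27, -35) vs (-25, -7, -31) ⇒ inequivalent

no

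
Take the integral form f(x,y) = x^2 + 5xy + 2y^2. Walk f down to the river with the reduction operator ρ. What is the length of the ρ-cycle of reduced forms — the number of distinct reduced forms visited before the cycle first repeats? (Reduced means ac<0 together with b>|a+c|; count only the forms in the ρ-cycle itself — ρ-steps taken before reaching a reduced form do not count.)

D = 17, ⌊√D⌋ = 4
descent: ρ → (2,3,-1)  [lands on river]
river: ρ → (-1,3,2)
river: ρ → (2,1,-2)
river: ρ → (-2,3,1)
river: ρ → (1,3,-2)
river: ρ → (-2,1,2)
ρ-cycle length = 6 (tail of 1 descent step not counted)

6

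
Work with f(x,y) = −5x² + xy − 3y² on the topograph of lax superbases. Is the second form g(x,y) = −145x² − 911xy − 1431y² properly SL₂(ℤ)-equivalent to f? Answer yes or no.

D₁ = -59, D₂ = -59
f is negative-definite; reduce −f:
−f: flip: (5,-1,3)→(3,1,5)
−f: reduced (well bottom): (3,1,5) with a≤c, −a<b≤a
flip sign back: reduced form of f is (-3,-1,-5)
g is negative-definite; reduce −g:
−g: translate: b→41 (≡911 mod 290), so (145,911,1431)→(145,41,3)
−g: flip: (145,41,3)→(3,-41,145)
−g: translate: b→1 (≡-41 mod 6), so (3,-41,145)→(3,1,5)
−g: reduced (well bottom): (3,1,5) with a≤c, −a<b≤a
flip sign back: reduced form of g is (-3,-1,-5)
reduced forms (-3, -1, -5) vs (-3, -1, -5) ⇒ equivalent

yes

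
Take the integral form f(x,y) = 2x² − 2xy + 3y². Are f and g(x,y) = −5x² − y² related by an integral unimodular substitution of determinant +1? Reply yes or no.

D₁ = -20, D₂ = -20
f: translate: b→2 (≡-2 mod 4), so (2,-2,3)→(2,2,3)
f: reduced (well bottom): (2,2,3) with a≤c, −a<b≤a
g is negative-definite; reduce −g:
−g: flip: (5,0,1)→(1,0,5)
−g: reduced (well bottom): (1,0,5) with a≤c, −a<b≤a
flip sign back: reduced form of g is (-1,0,-5)
reduced forms (2, 2, 3) vs (-1, 0, -5) ⇒ inequivalent

no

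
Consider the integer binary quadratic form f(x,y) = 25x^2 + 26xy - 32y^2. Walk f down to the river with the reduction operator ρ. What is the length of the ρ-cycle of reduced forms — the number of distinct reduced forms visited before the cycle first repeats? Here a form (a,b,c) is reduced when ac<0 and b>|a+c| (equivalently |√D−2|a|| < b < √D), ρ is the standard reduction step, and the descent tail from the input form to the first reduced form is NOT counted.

D = 3876, ⌊√D⌋ = 62
river: ρ → (-32,38,19)
river: ρ → (19,38,-32)
river: ρ → (-32,26,25)
river: ρ → (25,24,-33)
river: ρ → (-33,42,16)
river: ρ → (16,54,-15)
river: ρ → (-15,36,43)
river: ρ → (43,50,-8)
river: ρ → (-8,62,1)
river: ρ → (1,62,-8)
river: ρ → (-8,50,43)
river: ρ → (43,36,-15)
river: ρ → (-15,54,16)
river: ρ → (16,42,-33)
river: ρ → (-33,24,25)
river: ρ → (25,26,-32)
ρ-cycle length = 16 (tail of 0 descent steps not counted)

16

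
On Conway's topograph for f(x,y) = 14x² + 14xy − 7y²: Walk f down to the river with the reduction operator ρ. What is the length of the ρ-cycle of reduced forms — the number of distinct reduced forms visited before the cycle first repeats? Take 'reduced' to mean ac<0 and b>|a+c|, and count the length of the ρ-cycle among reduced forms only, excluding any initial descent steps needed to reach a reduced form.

D = 588, ⌊√D⌋ = 24
river: ρ → (-7,14,14)
river: ρ → (14,14,-7)
ρ-cycle length = 2 (tail of 0 descent steps not counted)

2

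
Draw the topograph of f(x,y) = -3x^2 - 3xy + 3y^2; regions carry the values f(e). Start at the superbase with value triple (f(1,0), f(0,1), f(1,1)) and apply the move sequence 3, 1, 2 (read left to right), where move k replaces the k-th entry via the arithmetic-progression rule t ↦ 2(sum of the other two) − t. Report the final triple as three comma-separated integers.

start (-3,3,-3) = (f(1,0),f(0,1),f(1,1))
replace slot 3: 2·((-3)+3) − (-3) = 3 → (-3,3,3)
replace slot 1: 2·(3+3) − (-3) = 15 → (15,3,3)
replace slot 2: 2·(15+3) − 3 = 33 → (15,33,3)

15,33,3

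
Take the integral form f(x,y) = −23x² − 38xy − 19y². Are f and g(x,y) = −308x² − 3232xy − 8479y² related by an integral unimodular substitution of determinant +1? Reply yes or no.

D₁ = -304, D₂ = -304
f is negative-definite; reduce −f:
−f: translate: b→-8 (≡38 mod 46), so (23,38,19)→(23,-8,4)
−f: flip: (23,-8,4)→(4,8,23)
−f: translate: b→0 (≡8 mod 8), so (4,8,23)→(4,0,19)
−f: reduced (well bottom): (4,0,19) with a≤c, −a<b≤a
flip sign back: reduced form of f is (-4,0,-19)
g is negative-definite; reduce −g:
−g: translate: b→152 (≡3232 mod 616), so (308,3232,8479)→(308,152,19)
−g: flip: (308,152,19)→(19,-152,308)
−g: translate: b→0 (≡-152 mod 38), so (19,-152,308)→(19,0,4)
−g: flip: (19,0,4)→(4,0,19)
−g: reduced (well bottom): (4,0,19) with a≤c, −a<b≤a
flip sign back: reduced form of g is (-4,0,-19)
reduced forms (-4, 0, -19) vs (-4, 0, -19) ⇒ equivalent

yes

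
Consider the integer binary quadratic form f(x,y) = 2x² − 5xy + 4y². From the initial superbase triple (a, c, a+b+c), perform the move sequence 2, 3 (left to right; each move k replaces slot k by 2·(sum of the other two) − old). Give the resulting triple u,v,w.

start (2,4,1) = (f(1,0),f(0,1),f(1,1))
replace slot 2: 2·(2+1) − 4 = 2 → (2,2,1)
replace slot 3: 2·(2+2) − 1 = 7 → (2,2,7)

2,2,7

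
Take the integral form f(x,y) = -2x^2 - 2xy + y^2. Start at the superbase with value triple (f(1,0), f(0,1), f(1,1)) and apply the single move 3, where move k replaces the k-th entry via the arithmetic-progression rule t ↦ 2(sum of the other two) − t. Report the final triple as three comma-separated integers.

start (-2,1,-3) = (f(1,0),f(0,1),f(1,1))
replace slot 3: 2·((-2)+1) − (-3) = 1 → (-2,1,1)

-2,1,1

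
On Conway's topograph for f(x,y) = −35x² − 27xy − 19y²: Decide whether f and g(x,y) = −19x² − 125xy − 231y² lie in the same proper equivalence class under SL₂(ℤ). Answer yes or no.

D₁ = -1931, D₂ = -1931
f is negative-definite; reduce −f:
−f: flip: (35,27,19)→(19,-27,35)
−f: translate: b→11 (≡-27 mod 38), so (19,-27,35)→(19,11,27)
−f: reduced (well bottom): (19,11,27) with a≤c, −a<b≤a
flip sign back: reduced form of f is (-19,-11,-27)
g is negative-definite; reduce −g:
−g: translate: b→11 (≡125 mod 38), so (19,125,231)→(19,11,27)
−g: reduced (well bottom): (19,11,27) with a≤c, −a<b≤a
flip sign back: reduced form of g is (-19,-11,-27)
reduced forms (-19, -11, -27) vs (-19, -11, -27) ⇒ equivalent

yes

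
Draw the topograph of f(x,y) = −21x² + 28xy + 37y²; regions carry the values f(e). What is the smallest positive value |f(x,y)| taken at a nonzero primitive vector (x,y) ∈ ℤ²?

river: ρ → (37,46,-12)
river: ρ → (-12,50,29)
river: ρ → (29,8,-33)
river: ρ → (-33,58,4)
river: ρ → (4,62,-3)
river: ρ → (-3,58,44)
river: ρ → (44,30,-17)
river: ρ → (-17,38,36)
river: ρ → (36,34,-19)
river: ρ → (-19,42,28)
river: ρ → (28,14,-33)
river: ρ → (-33,52,9)
river: ρ → (9,56,-21)
river: ρ → (-21,28,37)
closes: descent 0, river 14
min |a| on river = 3

3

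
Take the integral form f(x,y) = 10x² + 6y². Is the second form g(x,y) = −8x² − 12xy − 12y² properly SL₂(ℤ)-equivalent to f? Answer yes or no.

D₁ = -240, D₂ = -240
f: flip: (10,0,6)→(6,0,10)
f: reduced (well bottom): (6,0,10) with a≤c, −a<b≤a
g is negative-definite; reduce −g:
−g: translate: b→-4 (≡12 mod 16), so (8,12,12)→(8,-4,8)
−g: flip: (8,-4,8)→(8,4,8)
−g: reduced (well bottom): (8,4,8) with a≤c, −a<b≤a
flip sign back: reduced form of g is (-8,-4,-8)
reduced forms (6, 0, 10) vs (-8, -4, -8) ⇒ inequivalent

no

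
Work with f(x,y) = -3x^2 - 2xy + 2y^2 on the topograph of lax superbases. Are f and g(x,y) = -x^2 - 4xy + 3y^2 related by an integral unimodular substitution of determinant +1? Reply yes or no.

D₁ = 28, D₂ = 28
river cycle of f (length 4): (2, 2, -3), (-3, 4, 1), (1, 4, -3), (-3, 2, 2)
river cycle of g (length 4): (3, 4, -1), (-1, 4, 3), (3, 2, -2), (-2, 2, 3)
cycles differ ⇒ inequivalent

no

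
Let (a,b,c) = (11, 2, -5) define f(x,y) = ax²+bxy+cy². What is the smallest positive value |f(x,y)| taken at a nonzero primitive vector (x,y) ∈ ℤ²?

descent: ρ → (-5,8,8)  [lands on river]
river: ρ → (8,8,-5)
river: ρ → (-5,12,4)
river: ρ → (4,12,-5)
closes: descent 1, river 4
min |a| on river = 4

4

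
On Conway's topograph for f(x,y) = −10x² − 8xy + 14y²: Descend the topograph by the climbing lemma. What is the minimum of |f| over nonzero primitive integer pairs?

descent: ρ → (14,8,-10)  [lands on river]
river: ρ → (-10,12,12)
river: ρ → (12,12,-10)
river: ρ → (-10,8,14)
river: ρ → (14,20,-4)
river: ρ → (-4,20,14)
closes: descent 1, river 6
min |a| on river = 4

4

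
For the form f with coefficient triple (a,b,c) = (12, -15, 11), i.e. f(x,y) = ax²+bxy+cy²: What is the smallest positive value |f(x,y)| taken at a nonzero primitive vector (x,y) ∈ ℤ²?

translate: b→9 (≡-15 mod 24), so (12,-15,11)→(12,9,8)
flip: (12,9,8)→(8,-9,12)
translate: b→7 (≡-9 mod 16), so (8,-9,12)→(8,7,11)
reduced (well bottom): (8,7,11) with a≤c, −a<b≤a
well minimum = a = 8

8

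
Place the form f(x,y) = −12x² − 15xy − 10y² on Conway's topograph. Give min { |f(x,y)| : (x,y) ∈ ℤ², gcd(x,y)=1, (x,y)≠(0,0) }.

translate: b→-9 (≡15 mod 24), so (12,15,10)→(12,-9,7)
flip: (12,-9,7)→(7,9,12)
translate: b→-5 (≡9 mod 14), so (7,9,12)→(7,-5,10)
reduced (well bottom): (7,-5,10) with a≤c, −a<b≤a
well minimum |f| = |-7| = 7 (negative-definite)

7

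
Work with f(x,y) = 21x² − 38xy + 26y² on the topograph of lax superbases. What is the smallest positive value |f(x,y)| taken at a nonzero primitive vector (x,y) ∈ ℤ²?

translate: b→4 (≡-38 mod 42), so (21,-38,26)→(21,4,9)
flip: (21,4,9)→(9,-4,21)
reduced (well bottom): (9,-4,21) with a≤c, −a<b≤a
well minimum = a = 9

9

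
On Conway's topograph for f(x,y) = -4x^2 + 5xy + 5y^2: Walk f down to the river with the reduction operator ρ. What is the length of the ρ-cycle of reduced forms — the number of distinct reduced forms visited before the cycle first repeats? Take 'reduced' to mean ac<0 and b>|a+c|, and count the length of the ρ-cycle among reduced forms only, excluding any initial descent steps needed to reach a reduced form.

D = 105, ⌊√D⌋ = 10
river: ρ → (5,5,-4)
river: ρ → (-4,3,6)
river: ρ → (6,9,-1)
river: ρ → (-1,9,6)
river: ρ → (6,3,-4)
river: ρ → (-4,5,5)
ρ-cycle length = 6 (tail of 0 descent steps not counted)

6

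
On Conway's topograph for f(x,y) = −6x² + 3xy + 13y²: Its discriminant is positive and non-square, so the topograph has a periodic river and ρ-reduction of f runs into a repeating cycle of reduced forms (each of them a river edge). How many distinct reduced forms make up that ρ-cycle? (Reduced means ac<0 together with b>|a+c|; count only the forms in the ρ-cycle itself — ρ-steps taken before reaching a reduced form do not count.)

D = 321, ⌊√D⌋ = 17
descent: ρ → (13,-3,-6)
descent: ρ → (-6,15,4)  [lands on river]
river: ρ → (4,17,-2)
river: ρ → (-2,15,12)
river: ρ → (12,9,-5)
river: ρ → (-5,11,10)
river: ρ → (10,9,-6)
ρ-cycle length = 6 (tail of 2 descent steps not counted)

6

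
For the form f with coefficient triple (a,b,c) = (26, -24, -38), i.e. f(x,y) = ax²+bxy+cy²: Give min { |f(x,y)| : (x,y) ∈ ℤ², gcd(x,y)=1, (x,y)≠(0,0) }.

descent: ρ → (-38,24,26)  [lands on river]
river: ρ → (26,28,-36)
river: ρ → (-36,44,18)
river: ρ → (18,64,-6)
river: ρ → (-6,56,58)
river: ρ → (58,60,-4)
river: ρ → (-4,60,58)
river: ρ → (58,56,-6)
river: ρ → (-6,64,18)
river: ρ → (18,44,-36)
river: ρ → (-36,28,26)
river: ρ → (26,24,-38)
river: ρ → (-38,52,12)
river: ρ → (12,44,-54)
river: ρ → (-54,64,2)
river: ρ → (2,64,-54)
river: ρ → (-54,44,12)
river: ρ → (12,52,-38)
closes: descent 1, river 18
min |a| on river = 2

2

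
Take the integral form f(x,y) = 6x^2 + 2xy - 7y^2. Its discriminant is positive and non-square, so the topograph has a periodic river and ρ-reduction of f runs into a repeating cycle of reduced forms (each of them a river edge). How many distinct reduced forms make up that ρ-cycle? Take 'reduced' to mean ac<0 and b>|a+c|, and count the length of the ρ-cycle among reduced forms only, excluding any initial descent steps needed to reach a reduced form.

D = 172, ⌊√D⌋ = 13
river: ρ → (-7,12,1)
river: ρ → (1,12,-7)
river: ρ → (-7,2,6)
river: ρ → (6,10,-3)
river: ρ → (-3,8,9)
river: ρ → (9,10,-2)
river: ρ → (-2,10,9)
river: ρ → (9,8,-3)
river: ρ → (-3,10,6)
river: ρ → (6,2,-7)
ρ-cycle length = 10 (tail of 0 descent steps not counted)

10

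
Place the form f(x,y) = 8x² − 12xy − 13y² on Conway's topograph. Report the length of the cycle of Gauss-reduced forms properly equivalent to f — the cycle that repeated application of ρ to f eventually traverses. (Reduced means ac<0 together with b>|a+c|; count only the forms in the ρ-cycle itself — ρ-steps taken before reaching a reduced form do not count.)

D = 560, ⌊√D⌋ = 23
descent: ρ → (-13,12,8)  [lands on river]
river: ρ → (8,20,-5)
river: ρ → (-5,20,8)
river: ρ → (8,12,-13)
river: ρ → (-13,14,7)
river: ρ → (7,14,-13)
ρ-cycle length = 6 (tail of 1 descent step not counted)

6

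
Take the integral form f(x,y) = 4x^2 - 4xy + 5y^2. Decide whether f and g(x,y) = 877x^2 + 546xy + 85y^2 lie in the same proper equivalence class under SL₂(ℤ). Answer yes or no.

D₁ = -64, D₂ = -64
f: translate: b→4 (≡-4 mod 8), so (4,-4,5)→(4,4,5)
f: reduced (well bottom): (4,4,5) with a≤c, −a<b≤a
g: flip: (877,546,85)→(85,-546,877)
g: translate: b→-36 (≡-546 mod 170), so (85,-546,877)→(85,-36,4)
g: flip: (85,-36,4)→(4,36,85)
g: translate: b→4 (≡36 mod 8), so (4,36,85)→(4,4,5)
g: reduced (well bottom): (4,4,5) with a≤c, −a<b≤a
reduced forms (4, 4, 5) vs (4, 4, 5) ⇒ equivalent

yes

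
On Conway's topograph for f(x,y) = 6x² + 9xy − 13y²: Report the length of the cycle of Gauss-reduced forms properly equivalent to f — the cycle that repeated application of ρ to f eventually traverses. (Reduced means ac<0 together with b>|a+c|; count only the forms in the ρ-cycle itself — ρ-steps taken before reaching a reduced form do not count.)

D = 393, ⌊√D⌋ = 19
river: ρ → (-13,17,2)
river: ρ → (2,19,-4)
river: ρ → (-4,13,14)
river: ρ → (14,15,-3)
river: ρ → (-3,15,14)
river: ρ → (14,13,-4)
river: ρ → (-4,19,2)
river: ρ → (2,17,-13)
river: ρ → (-13,9,6)
river: ρ → (6,15,-7)
river: ρ → (-7,13,8)
river: ρ → (8,19,-1)
river: ρ → (-1,19,8)
river: ρ → (8,13,-7)
river: ρ → (-7,15,6)
river: ρ → (6,9,-13)
ρ-cycle length = 16 (tail of 0 descent steps not counted)

16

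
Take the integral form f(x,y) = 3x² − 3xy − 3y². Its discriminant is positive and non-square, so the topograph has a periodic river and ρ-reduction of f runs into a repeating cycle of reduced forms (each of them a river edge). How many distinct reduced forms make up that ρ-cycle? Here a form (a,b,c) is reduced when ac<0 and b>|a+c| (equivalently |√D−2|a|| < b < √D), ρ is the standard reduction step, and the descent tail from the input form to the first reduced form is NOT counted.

D = 45, ⌊√D⌋ = 6
descent: ρ → (-3,3,3)  [lands on river]
river: ρ → (3,3,-3)
ρ-cycle length = 2 (tail of 1 descent step not counted)

2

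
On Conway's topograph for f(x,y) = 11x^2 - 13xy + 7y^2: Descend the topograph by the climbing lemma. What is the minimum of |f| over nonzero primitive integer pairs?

translate: b→9 (≡-13 mod 22), so (11,-13,7)→(11,9,5)
flip: (11,9,5)→(5,-9,11)
translate: b→1 (≡-9 mod 10), so (5,-9,11)→(5,1,7)
reduced (well bottom): (5,1,7) with a≤c, −a<b≤a
well minimum = a = 5

5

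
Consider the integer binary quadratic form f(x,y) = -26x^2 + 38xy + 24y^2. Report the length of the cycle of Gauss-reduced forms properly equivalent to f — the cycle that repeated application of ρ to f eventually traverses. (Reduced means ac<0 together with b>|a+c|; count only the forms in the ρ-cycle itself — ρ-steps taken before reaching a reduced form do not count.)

D = 3940, ⌊√D⌋ = 62
river: ρ → (24,58,-6)
river: ρ → (-6,62,4)
river: ρ → (4,58,-36)
river: ρ → (-36,14,26)
river: ρ → (26,38,-24)
river: ρ → (-24,58,6)
river: ρ → (6,62,-4)
river: ρ → (-4,58,36)
river: ρ → (36,14,-26)
river: ρ → (-26,38,24)
ρ-cycle length = 10 (tail of 0 descent steps not counted)

10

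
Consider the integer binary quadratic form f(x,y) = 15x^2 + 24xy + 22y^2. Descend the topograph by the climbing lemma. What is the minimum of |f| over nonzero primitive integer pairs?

translate: b→-6 (≡24 mod 30), so (15,24,22)→(15,-6,13)
flip: (15,-6,13)→(13,6,15)
reduced (well bottom): (13,6,15) with a≤c, −a<b≤a
well minimum = a = 13

13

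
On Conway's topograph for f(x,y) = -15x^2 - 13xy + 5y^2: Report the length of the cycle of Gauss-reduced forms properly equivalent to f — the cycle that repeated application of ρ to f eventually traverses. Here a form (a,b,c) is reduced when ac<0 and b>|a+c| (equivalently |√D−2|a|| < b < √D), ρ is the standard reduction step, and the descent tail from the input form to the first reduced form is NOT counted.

D = 469, ⌊√D⌋ = 21
descent: ρ → (5,13,-15)  [lands on river]
river: ρ → (-15,17,3)
river: ρ → (3,19,-9)
river: ρ → (-9,17,5)
ρ-cycle length = 4 (tail of 1 descent step not counted)

4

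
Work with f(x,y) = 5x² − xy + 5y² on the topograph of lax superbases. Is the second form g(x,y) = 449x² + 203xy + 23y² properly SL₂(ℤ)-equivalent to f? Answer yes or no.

D₁ = -99, D₂ = -99
f: flip: (5,-1,5)→(5,1,5)
f: reduced (well bottom): (5,1,5) with a≤c, −a<b≤a
g: flip: (449,203,23)→(23,-203,449)
g: translate: b→-19 (≡-203 mod 46), so (23,-203,449)→(23,-19,5)
g: flip: (23,-19,5)→(5,19,23)
g: translate: b→-1 (≡19 mod 10), so (5,19,23)→(5,-1,5)
g: flip: (5,-1,5)→(5,1,5)
g: reduced (well bottom): (5,1,5) with a≤c, −a<b≤a
reduced forms (5, 1, 5) vs (5, 1, 5) ⇒ equivalent

yes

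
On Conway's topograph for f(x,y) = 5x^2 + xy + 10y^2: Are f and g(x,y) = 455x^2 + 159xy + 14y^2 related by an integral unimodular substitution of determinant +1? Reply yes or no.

D₁ = -199, D₂ = -199
f: reduced (well bottom): (5,1,10) with a≤c, −a<b≤a
g: flip: (455,159,14)→(14,-159,455)
g: translate: b→9 (≡-159 mod 28), so (14,-159,455)→(14,9,5)
g: flip: (14,9,5)→(5,-9,14)
g: translate: b→1 (≡-9 mod 10), so (5,-9,14)→(5,1,10)
g: reduced (well bottom): (5,1,10) with a≤c, −a<b≤a
reduced forms (5, 1, 10) vs (5, 1, 10) ⇒ equivalent

yes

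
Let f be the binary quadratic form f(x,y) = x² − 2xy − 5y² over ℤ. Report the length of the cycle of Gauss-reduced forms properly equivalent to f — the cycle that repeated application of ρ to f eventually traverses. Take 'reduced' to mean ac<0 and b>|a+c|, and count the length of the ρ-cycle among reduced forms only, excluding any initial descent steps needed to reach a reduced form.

D = 24, ⌊√D⌋ = 4
descent: ρ → (-5,2,1)
descent: ρ → (1,4,-2)  [lands on river]
river: ρ → (-2,4,1)
ρ-cycle length = 2 (tail of 2 descent steps not counted)

2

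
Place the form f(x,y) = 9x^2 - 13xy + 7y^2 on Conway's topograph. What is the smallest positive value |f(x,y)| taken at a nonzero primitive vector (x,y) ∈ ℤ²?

translate: b→5 (≡-13 mod 18), so (9,-13,7)→(9,5,3)
flip: (9,5,3)→(3,-5,9)
translate: b→1 (≡-5 mod 6), so (3,-5,9)→(3,1,7)
reduced (well bottom): (3,1,7) with a≤c, −a<b≤a
well minimum = a = 3

3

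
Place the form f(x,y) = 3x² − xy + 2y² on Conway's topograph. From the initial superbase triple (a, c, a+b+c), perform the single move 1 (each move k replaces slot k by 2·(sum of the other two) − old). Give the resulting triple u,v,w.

start (3,2,4) = (f(1,0),f(0,1),f(1,1))
replace slot 1: 2·(2+4) − 3 = 9 → (9,2,4)

9,2,4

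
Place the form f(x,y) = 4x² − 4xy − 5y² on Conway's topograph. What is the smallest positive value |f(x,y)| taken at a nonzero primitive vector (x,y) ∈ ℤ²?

descent: ρ → (-5,4,4)  [lands on river]
river: ρ → (4,4,-5)
river: ρ → (-5,6,3)
river: ρ → (3,6,-5)
closes: descent 1, river 4
min |a| on river = 3

3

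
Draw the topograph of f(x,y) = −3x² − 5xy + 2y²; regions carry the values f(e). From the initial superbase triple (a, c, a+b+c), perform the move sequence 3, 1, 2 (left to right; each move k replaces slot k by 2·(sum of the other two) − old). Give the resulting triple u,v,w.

start (-3,2,-6) = (f(1,0),f(0,1),f(1,1))
replace slot 3: 2·((-3)+2) − (-6) = 4 → (-3,2,4)
replace slot 1: 2·(2+4) − (-3) = 15 → (15,2,4)
replace slot 2: 2·(15+4) − 2 = 36 → (15,36,4)

15,36,4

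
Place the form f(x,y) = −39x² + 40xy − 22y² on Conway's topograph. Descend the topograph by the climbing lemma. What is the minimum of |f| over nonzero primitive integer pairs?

translate: b→38 (≡-40 mod 78), so (39,-40,22)→(39,38,21)
flip: (39,38,21)→(21,-38,39)
translate: b→4 (≡-38 mod 42), so (21,-38,39)→(21,4,22)
reduced (well bottom): (21,4,22) with a≤c, −a<b≤a
well minimum |f| = |-21| = 21 (negative-definite)

21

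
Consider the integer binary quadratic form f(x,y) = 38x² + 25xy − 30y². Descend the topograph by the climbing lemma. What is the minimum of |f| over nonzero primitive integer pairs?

river: ρ → (-30,35,33)
river: ρ → (33,31,-32)
river: ρ → (-32,33,32)
river: ρ → (32,31,-33)
river: ρ → (-33,35,30)
river: ρ → (30,25,-38)
river: ρ → (-38,51,17)
river: ρ → (17,51,-38)
river: ρ → (-38,25,30)
river: ρ → (30,35,-33)
river: ρ → (-33,31,32)
river: ρ → (32,33,-32)
river: ρ → (-32,31,33)
river: ρ → (33,35,-30)
river: ρ → (-30,25,38)
river: ρ → (38,51,-17)
river: ρ → (-17,51,38)
river: ρ → (38,25,-30)
closes: descent 0, river 18
min |a| on river = 17

17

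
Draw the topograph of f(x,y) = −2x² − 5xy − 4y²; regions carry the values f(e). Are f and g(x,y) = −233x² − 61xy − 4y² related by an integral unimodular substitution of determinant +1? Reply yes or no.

D₁ = -7, D₂ = -7
f is negative-definite; reduce −f:
−f: translate: b→1 (≡5 mod 4), so (2,5,4)→(2,1,1)
−f: flip: (2,1,1)→(1,-1,2)
−f: translate: b→1 (≡-1 mod 2), so (1,-1,2)→(1,1,2)
−f: reduced (well bottom): (1,1,2) with a≤c, −a<b≤a
flip sign back: reduced form of f is (-1,-1,-2)
g is negative-definite; reduce −g:
−g: flip: (233,61,4)→(4,-61,233)
−g: translate: b→3 (≡-61 mod 8), so (4,-61,233)→(4,3,1)
−g: flip: (4,3,1)→(1,-3,4)
−g: translate: b→1 (≡-3 mod 2), so (1,-3,4)→(1,1,2)
−g: reduced (well bottom): (1,1,2) with a≤c, −a<b≤a
flip sign back: reduced form of g is (-1,-1,-2)
reduced forms (-1, -1, -2) vs (-1, -1, -2) ⇒ equivalent

yes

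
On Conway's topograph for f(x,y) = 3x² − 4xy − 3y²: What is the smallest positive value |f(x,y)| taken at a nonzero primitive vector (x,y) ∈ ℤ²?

descent: ρ → (-3,4,3)  [lands on river]
river: ρ → (3,2,-4)
river: ρ → (-4,6,1)
river: ρ → (1,6,-4)
river: ρ → (-4,2,3)
river: ρ → (3,4,-3)
river: ρ → (-3,2,4)
river: ρ → (4,6,-1)
river: ρ → (-1,6,4)
river: ρ → (4,2,-3)
closes: descent 1, river 10
min |a| on river = 1

1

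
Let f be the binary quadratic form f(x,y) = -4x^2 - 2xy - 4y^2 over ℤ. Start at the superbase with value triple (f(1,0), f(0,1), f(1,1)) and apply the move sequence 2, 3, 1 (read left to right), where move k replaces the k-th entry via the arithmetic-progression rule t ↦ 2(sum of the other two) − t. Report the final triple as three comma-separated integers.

start (-4,-4,-10) = (f(1,0),f(0,1),f(1,1))
replace slot 2: 2·((-4)+(-10)) − (-4) = -24 → (-4,-24,-10)
replace slot 3: 2·((-4)+(-24)) − (-10) = -46 → (-4,-24,-46)
replace slot 1: 2·((-24)+(-46)) − (-4) = -136 → (-136,-24,-46)

-136,-24,-46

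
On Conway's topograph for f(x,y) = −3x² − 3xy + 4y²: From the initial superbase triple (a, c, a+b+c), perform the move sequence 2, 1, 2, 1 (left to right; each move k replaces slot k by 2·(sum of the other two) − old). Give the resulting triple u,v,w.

start (-3,4,-2) = (f(1,0),f(0,1),f(1,1))
replace slot 2: 2·((-3)+(-2)) − 4 = -14 → (-3,-14,-2)
replace slot 1: 2·((-14)+(-2)) − (-3) = -29 → (-29,-14,-2)
replace slot 2: 2·((-29)+(-2)) − (-14) = -48 → (-29,-48,-2)
replace slot 1: 2·((-48)+(-2)) − (-29) = -71 → (-71,-48,-2)

-71,-48,-2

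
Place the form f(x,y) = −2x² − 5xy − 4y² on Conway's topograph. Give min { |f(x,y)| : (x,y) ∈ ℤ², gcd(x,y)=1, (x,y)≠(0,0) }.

translate: b→1 (≡5 mod 4), so (2,5,4)→(2,1,1)
flip: (2,1,1)→(1,-1,2)
translate: b→1 (≡-1 mod 2), so (1,-1,2)→(1,1,2)
reduced (well bottom): (1,1,2) with a≤c, −a<b≤a
well minimum |f| = |-1| = 1 (negative-definite)

1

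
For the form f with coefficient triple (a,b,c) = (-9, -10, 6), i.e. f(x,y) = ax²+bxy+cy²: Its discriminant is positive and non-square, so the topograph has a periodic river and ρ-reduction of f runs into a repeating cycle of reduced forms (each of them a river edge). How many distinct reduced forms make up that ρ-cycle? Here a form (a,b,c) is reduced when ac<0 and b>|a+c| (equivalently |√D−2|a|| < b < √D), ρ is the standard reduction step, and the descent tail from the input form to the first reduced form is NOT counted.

D = 316, ⌊√D⌋ = 17
descent: ρ → (6,10,-9)  [lands on river]
river: ρ → (-9,8,7)
river: ρ → (7,6,-10)
river: ρ → (-10,14,3)
river: ρ → (3,16,-5)
river: ρ → (-5,14,6)
ρ-cycle length = 6 (tail of 1 descent step not counted)

6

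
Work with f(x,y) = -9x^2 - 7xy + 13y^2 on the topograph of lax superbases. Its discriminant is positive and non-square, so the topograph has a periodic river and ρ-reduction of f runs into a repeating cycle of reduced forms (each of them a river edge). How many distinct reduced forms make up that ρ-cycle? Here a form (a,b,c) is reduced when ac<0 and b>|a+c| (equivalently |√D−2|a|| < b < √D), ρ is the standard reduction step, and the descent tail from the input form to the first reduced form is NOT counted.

D = 517, ⌊√D⌋ = 22
descent: ρ → (13,7,-9)  [lands on river]
river: ρ → (-9,11,11)
river: ρ → (11,11,-9)
river: ρ → (-9,7,13)
river: ρ → (13,19,-3)
river: ρ → (-3,17,19)
river: ρ → (19,21,-1)
river: ρ → (-1,21,19)
river: ρ → (19,17,-3)
river: ρ → (-3,19,13)
ρ-cycle length = 10 (tail of 1 descent step not counted)

10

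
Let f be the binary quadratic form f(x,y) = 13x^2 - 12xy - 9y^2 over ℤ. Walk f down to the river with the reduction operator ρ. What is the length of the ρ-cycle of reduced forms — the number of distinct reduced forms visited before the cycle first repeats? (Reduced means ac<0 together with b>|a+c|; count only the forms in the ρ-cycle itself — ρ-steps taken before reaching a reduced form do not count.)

D = 612, ⌊√D⌋ = 24
descent: ρ → (-9,12,13)  [lands on river]
river: ρ → (13,14,-8)
river: ρ → (-8,18,9)
river: ρ → (9,18,-8)
river: ρ → (-8,14,13)
river: ρ → (13,12,-9)
river: ρ → (-9,24,1)
river: ρ → (1,24,-9)
ρ-cycle length = 8 (tail of 1 descent step not counted)

8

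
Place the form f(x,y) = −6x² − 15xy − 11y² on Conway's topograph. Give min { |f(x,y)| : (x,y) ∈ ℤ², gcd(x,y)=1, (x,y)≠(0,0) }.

translate: b→3 (≡15 mod 12), so (6,15,11)→(6,3,2)
flip: (6,3,2)→(2,-3,6)
translate: b→1 (≡-3 mod 4), so (2,-3,6)→(2,1,5)
reduced (well bottom): (2,1,5) with a≤c, −a<b≤a
well minimum |f| = |-2| = 2 (negative-definite)

2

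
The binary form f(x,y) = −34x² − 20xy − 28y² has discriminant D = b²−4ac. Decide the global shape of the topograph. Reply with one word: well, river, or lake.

D = b²−4ac = (-20)² − 4·(-34)·(-28) = -3408
D < 0 ⇒ definite ⇒ every region one sign ⇒ single well

well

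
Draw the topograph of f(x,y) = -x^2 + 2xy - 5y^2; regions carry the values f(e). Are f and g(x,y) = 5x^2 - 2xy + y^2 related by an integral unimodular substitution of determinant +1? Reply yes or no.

D₁ = -16, D₂ = -16
f is negative-definite; reduce −f:
−f: translate: b→0 (≡-2 mod 2), so (1,-2,5)→(1,0,4)
−f: reduced (well bottom): (1,0,4) with a≤c, −a<b≤a
flip sign back: reduced form of f is (-1,0,-4)
g: flip: (5,-2,1)→(1,2,5)
g: translate: b→0 (≡2 mod 2), so (1,2,5)→(1,0,4)
g: reduced (well bottom): (1,0,4) with a≤c, −a<b≤a
reduced forms (-1, 0, -4) vs (1, 0, 4) ⇒ inequivalent

no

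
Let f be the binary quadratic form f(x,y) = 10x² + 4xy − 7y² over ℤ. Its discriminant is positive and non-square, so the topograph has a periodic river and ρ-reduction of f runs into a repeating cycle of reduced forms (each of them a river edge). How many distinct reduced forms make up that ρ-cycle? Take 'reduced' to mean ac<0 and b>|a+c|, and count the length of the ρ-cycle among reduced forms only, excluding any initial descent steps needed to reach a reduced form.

D = 296, ⌊√D⌋ = 17
river: ρ → (-7,10,7)
river: ρ → (7,4,-10)
river: ρ → (-10,16,1)
river: ρ → (1,16,-10)
river: ρ → (-10,4,7)
river: ρ → (7,10,-7)
river: ρ → (-7,4,10)
river: ρ → (10,16,-1)
river: ρ → (-1,16,10)
river: ρ → (10,4,-7)
ρ-cycle length = 10 (tail of 0 descent steps not counted)

10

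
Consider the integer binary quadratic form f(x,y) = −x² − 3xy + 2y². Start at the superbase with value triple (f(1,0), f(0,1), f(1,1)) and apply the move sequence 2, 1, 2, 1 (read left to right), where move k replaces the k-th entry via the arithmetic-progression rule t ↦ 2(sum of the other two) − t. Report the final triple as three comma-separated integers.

start (-1,2,-2) = (f(1,0),f(0,1),f(1,1))
replace slot 2: 2·((-1)+(-2)) − 2 = -8 → (-1,-8,-2)
replace slot 1: 2·((-8)+(-2)) − (-1) = -19 → (-19,-8,-2)
replace slot 2: 2·((-19)+(-2)) − (-8) = -34 → (-19,-34,-2)
replace slot 1: 2·((-34)+(-2)) − (-19) = -53 → (-53,-34,-2)

-53,-34,-2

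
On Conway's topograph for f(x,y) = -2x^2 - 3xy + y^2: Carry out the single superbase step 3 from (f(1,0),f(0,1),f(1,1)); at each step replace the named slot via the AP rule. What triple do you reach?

start (-2,1,-4) = (f(1,0),f(0,1),f(1,1))
replace slot 3: 2·((-2)+1) − (-4) = 2 → (-2,1,2)

-2,1,2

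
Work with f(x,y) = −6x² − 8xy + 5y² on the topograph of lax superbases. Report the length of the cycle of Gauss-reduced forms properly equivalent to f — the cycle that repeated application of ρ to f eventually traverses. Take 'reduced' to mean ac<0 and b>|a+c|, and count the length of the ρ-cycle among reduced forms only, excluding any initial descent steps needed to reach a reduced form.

D = 184, ⌊√D⌋ = 13
descent: ρ → (5,8,-6)  [lands on river]
river: ρ → (-6,4,7)
river: ρ → (7,10,-3)
river: ρ → (-3,8,10)
river: ρ → (10,12,-1)
river: ρ → (-1,12,10)
river: ρ → (10,8,-3)
river: ρ → (-3,10,7)
river: ρ → (7,4,-6)
river: ρ → (-6,8,5)
river: ρ → (5,12,-2)
river: ρ → (-2,12,5)
ρ-cycle length = 12 (tail of 1 descent step not counted)

12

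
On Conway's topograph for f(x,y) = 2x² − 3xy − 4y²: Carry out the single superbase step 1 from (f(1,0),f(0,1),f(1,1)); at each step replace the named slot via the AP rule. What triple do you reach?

start (2,-4,-5) = (f(1,0),f(0,1),f(1,1))
replace slot 1: 2·((-4)+(-5)) − 2 = -20 → (-20,-4,-5)

-20,-4,-5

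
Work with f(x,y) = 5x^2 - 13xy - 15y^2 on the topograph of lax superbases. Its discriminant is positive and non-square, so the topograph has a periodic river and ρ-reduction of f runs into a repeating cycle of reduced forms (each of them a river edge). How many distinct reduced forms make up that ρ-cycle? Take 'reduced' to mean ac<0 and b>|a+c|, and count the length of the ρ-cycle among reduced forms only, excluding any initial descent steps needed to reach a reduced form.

D = 469, ⌊√D⌋ = 21
descent: ρ → (-15,13,5)  [lands on river]
river: ρ → (5,17,-9)
river: ρ → (-9,19,3)
river: ρ → (3,17,-15)
ρ-cycle length = 4 (tail of 1 descent step not counted)

4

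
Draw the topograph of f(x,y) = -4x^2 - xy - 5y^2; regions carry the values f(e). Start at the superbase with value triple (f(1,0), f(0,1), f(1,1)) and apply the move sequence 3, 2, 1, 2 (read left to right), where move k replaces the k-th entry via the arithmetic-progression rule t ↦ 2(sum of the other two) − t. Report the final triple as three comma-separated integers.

start (-4,-5,-10) = (f(1,0),f(0,1),f(1,1))
replace slot 3: 2·((-4)+(-5)) − (-10) = -8 → (-4,-5,-8)
replace slot 2: 2·((-4)+(-8)) − (-5) = -19 → (-4,-19,-8)
replace slot 1: 2·((-19)+(-8)) − (-4) = -50 → (-50,-19,-8)
replace slot 2: 2·((-50)+(-8)) − (-19) = -97 → (-50,-97,-8)

-50,-97,-8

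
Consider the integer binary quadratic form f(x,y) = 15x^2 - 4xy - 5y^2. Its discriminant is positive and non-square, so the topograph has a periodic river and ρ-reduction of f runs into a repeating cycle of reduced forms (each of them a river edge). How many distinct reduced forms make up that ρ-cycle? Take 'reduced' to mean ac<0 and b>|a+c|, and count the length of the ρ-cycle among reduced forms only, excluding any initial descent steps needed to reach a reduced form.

D = 316, ⌊√D⌋ = 17
descent: ρ → (-5,14,6)  [lands on river]
river: ρ → (6,10,-9)
river: ρ → (-9,8,7)
river: ρ → (7,6,-10)
river: ρ → (-10,14,3)
river: ρ → (3,16,-5)
ρ-cycle length = 6 (tail of 1 descent step not counted)

6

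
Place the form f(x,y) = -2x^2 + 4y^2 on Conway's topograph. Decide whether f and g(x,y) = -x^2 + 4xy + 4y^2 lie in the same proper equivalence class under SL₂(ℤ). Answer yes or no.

D₁ = 32, D₂ = 32
river cycle of f (length 2): (-2, 4, 2), (2, 4, -2)
river cycle of g (length 2): (4, 4, -1), (-1, 4, 4)
cycles differ ⇒ inequivalent

no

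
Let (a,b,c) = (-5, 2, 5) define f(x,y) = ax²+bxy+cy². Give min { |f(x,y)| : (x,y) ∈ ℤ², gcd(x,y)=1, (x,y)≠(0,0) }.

river: ρ → (5,8,-2)
river: ρ → (-2,8,5)
river: ρ → (5,2,-5)
river: ρ → (-5,8,2)
river: ρ → (2,8,-5)
river: ρ → (-5,2,5)
closes: descent 0, river 6
min |a| on river = 2

2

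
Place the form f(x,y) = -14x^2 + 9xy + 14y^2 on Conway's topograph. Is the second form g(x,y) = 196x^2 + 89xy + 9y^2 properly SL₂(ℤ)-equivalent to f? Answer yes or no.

D₁ = 865, D₂ = 865
river cycle of f (length 42): (14, 19, -9), (-9, 17, 16), (16, 15, -10), (-10, 25, 6), (6, 23, -14), (-14, 5, 15), (15, 25, -4), (-4, 23, 21), (21, 19, -6), (-6, 29, 1), … (32 more)
river cycle of g (length 42): (9, 19, -14), (-14, 9, 14), (14, 19, -9), (-9, 17, 16), (16, 15, -10), (-10, 25, 6), (6, 23, -14), (-14, 5, 15), (15, 25, -4), (-4, 23, 21), … (32 more)
cycles coincide ⇒ equivalent

yes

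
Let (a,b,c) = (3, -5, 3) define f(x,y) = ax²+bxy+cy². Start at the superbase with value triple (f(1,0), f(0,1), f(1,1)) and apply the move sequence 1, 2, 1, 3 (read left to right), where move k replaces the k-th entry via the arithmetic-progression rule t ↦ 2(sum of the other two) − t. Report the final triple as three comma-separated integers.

start (3,3,1) = (f(1,0),f(0,1),f(1,1))
replace slot 1: 2·(3+1) − 3 = 5 → (5,3,1)
replace slot 2: 2·(5+1) − 3 = 9 → (5,9,1)
replace slot 1: 2·(9+1) − 5 = 15 → (15,9,1)
replace slot 3: 2·(15+9) − 1 = 47 → (15,9,47)

15,9,47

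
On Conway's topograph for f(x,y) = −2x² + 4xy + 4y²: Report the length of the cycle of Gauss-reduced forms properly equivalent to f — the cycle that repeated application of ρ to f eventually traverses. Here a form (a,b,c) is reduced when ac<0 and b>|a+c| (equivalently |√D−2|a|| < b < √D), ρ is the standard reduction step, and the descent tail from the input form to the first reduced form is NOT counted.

D = 48, ⌊√D⌋ = 6
river: ρ → (4,4,-2)
river: ρ → (-2,4,4)
ρ-cycle length = 2 (tail of 0 descent steps not counted)

2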